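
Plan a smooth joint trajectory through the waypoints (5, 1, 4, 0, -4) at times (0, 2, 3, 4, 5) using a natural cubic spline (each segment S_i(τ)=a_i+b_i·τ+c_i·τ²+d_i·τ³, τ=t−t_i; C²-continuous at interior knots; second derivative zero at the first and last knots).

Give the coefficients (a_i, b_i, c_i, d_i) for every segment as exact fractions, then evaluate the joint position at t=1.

Δ: Δ0=-2, Δ1=3, Δ2=-4, Δ3=-4
row 1: diag=6, rhs=30; c'=1/6, d'=5
row 2: denom=4−1·1/6=23/6; d'=(-42−1·5)/(23/6)=-282/23
row 3: denom=4−1·6/23=86/23; d'=(0−1·-282/23)/(86/23)=141/43
back: M3=141/43
back: M2=-282/23−6/23·141/43=-564/43
back: M1=5−1/6·-564/43=309/43
M: M0=0, M1=309/43, M2=-564/43, M3=141/43, M4=0
seg 0: a=5, c=M0/2=0, d=(M1−M0)/(6·2)=103/172, b=Δ0−h0·(2M0+M1)/6=-189/43
seg 1: a=1, c=M1/2=309/86, d=(M2−M1)/(6·1)=-291/86, b=Δ1−h1·(2M1+M2)/6=120/43
seg 2: a=4, c=M2/2=-282/43, d=(M3−M2)/(6·1)=235/86, b=Δ2−h2·(2M2+M3)/6=-15/86
seg 3: a=0, c=M3/2=141/86, d=(M4−M3)/(6·1)=-47/86, b=Δ3−h3·(2M3+M4)/6=-219/43
t_q=1 → seg 0, τ=1; S=5+-189/43·τ+0·τ²+103/172·τ³=207/172

  seg 0: a=5 b=-189/43 c=0 d=103/172
  seg 1: a=1 b=120/43 c=309/86 d=-291/86
  seg 2: a=4 b=-15/86 c=-282/43 d=235/86
  seg 3: a=0 b=-219/43 c=141/86 d=-47/86
S(1) = 207/172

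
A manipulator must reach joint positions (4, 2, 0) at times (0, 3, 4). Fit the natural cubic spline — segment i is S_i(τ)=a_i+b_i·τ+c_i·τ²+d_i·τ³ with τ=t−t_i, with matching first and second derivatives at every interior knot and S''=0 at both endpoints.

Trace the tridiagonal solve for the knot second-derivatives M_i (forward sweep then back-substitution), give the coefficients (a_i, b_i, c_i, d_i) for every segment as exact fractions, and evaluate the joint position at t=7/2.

  seg 0: a=4 b=-1/6 c=0 d=-1/18
  seg 1: a=2 b=-5/3 c=-1/2 d=1/6
S(7/2) = 17/16

Δ: Δ0=-2/3, Δ1=-2
row 1: diag=8, rhs=-8; c'=1/8, d'=-1
back: M1=-1
M: M0=0, M1=-1, M2=0
seg 0: a=4, c=M0/2=0, d=(M1−M0)/(6·3)=-1/18, b=Δ0−h0·(2M0+M1)/6=-1/6
seg 1: a=2, c=M1/2=-1/2, d=(M2−M1)/(6·1)=1/6, b=Δ1−h1·(2M1+M2)/6=-5/3
t_q=7/2 → seg 1, τ=1/2; S=2+-5/3·τ+-1/2·τ²+1/6·τ³=17/16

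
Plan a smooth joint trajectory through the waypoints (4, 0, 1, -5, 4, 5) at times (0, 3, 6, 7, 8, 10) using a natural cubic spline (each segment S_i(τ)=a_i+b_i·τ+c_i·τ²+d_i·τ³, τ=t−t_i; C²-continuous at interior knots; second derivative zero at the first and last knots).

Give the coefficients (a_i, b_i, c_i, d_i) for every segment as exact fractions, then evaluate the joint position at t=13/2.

  seg 0: a=4 b=-3773/1286 c=0 d=6175/34722
  seg 1: a=0 b=1201/643 c=6175/3858 d=-24445/34722
  seg 2: a=1 b=-9693/1286 c=-3045/643 d=8067/1286
  seg 3: a=-5 b=1164/643 c=18111/1286 d=-8865/1286
  seg 4: a=4 b=11955/1286 c=-4242/643 d=707/643
S(13/2) = -32597/10288

Δ: Δ0=-4/3, Δ1=1/3, Δ2=-6, Δ3=9, Δ4=1/2
row 1: diag=12, rhs=10; c'=1/4, d'=5/6
row 2: denom=8−3·1/4=29/4; d'=(-38−3·5/6)/(29/4)=-162/29
row 3: denom=4−1·4/29=112/29; d'=(90−1·-162/29)/(112/29)=99/4
row 4: denom=6−1·29/112=643/112; d'=(-51−1·99/4)/(643/112)=-8484/643
back: M4=-8484/643
back: M3=99/4−29/112·-8484/643=18111/643
back: M2=-162/29−4/29·18111/643=-6090/643
back: M1=5/6−1/4·-6090/643=6175/1929
M: M0=0, M1=6175/1929, M2=-6090/643, M3=18111/643, M4=-8484/643, M5=0
seg 0: a=4, c=M0/2=0, d=(M1−M0)/(6·3)=6175/34722, b=Δ0−h0·(2M0+M1)/6=-3773/1286
seg 1: a=0, c=M1/2=6175/3858, d=(M2−M1)/(6·3)=-24445/34722, b=Δ1−h1·(2M1+M2)/6=1201/643
seg 2: a=1, c=M2/2=-3045/643, d=(M3−M2)/(6·1)=8067/1286, b=Δ2−h2·(2M2+M3)/6=-9693/1286
seg 3: a=-5, c=M3/2=18111/1286, d=(M4−M3)/(6·1)=-8865/1286, b=Δ3−h3·(2M3+M4)/6=1164/643
seg 4: a=4, c=M4/2=-4242/643, d=(M5−M4)/(6·2)=707/643, b=Δ4−h4·(2M4+M5)/6=11955/1286
t_q=13/2 → seg 2, τ=1/2; S=1+-9693/1286·τ+-3045/643·τ²+8067/1286·τ³=-32597/10288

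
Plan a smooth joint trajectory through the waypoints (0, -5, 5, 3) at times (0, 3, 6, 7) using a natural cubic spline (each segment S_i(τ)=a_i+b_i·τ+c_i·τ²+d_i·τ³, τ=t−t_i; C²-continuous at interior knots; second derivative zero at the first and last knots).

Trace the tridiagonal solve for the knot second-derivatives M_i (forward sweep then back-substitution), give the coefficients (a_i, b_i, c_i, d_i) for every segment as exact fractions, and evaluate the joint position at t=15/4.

Δ: Δ0=-5/3, Δ1=10/3, Δ2=-2
row 1: diag=12, rhs=30; c'=1/4, d'=5/2
row 2: denom=8−3·1/4=29/4; d'=(-32−3·5/2)/(29/4)=-158/29
back: M2=-158/29
back: M1=5/2−1/4·-158/29=112/29
M: M0=0, M1=112/29, M2=-158/29, M3=0
seg 0: a=0, c=M0/2=0, d=(M1−M0)/(6·3)=56/261, b=Δ0−h0·(2M0+M1)/6=-313/87
seg 1: a=-5, c=M1/2=56/29, d=(M2−M1)/(6·3)=-15/29, b=Δ1−h1·(2M1+M2)/6=191/87
seg 2: a=5, c=M2/2=-79/29, d=(M3−M2)/(6·1)=79/87, b=Δ2−h2·(2M2+M3)/6=-16/87
t_q=15/4 → seg 1, τ=3/4; S=-5+191/87·τ+56/29·τ²+-15/29·τ³=-4613/1856

  seg 0: a=0 b=-313/87 c=0 d=56/261
  seg 1: a=-5 b=191/87 c=56/29 d=-15/29
  seg 2: a=5 b=-16/87 c=-79/29 d=79/87
S(15/4) = -4613/1856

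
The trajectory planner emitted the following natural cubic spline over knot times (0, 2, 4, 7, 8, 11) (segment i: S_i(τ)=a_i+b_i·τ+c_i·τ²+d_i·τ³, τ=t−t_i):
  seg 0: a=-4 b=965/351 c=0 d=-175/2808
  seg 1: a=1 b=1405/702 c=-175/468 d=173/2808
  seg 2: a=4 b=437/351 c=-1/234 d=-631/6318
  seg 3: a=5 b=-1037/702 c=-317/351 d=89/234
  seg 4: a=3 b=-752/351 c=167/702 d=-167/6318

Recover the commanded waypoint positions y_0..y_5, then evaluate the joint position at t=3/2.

y_0 = S_0(0) = a_0 = -4
y_1 = S_1(0) = a_1 = 1
y_2 = S_2(0) = a_2 = 4
y_3 = S_3(0) = a_3 = 5
y_4 = S_4(0) = a_4 = 3
y_5 = S_4(3) = -2
t_q=3/2 is in segment 0 (τ=3/2); S_0(τ)=-647/7488

y_0=-4 y_1=1 y_2=4 y_3=5 y_4=3 y_5=-2
S(3/2) = -647/7488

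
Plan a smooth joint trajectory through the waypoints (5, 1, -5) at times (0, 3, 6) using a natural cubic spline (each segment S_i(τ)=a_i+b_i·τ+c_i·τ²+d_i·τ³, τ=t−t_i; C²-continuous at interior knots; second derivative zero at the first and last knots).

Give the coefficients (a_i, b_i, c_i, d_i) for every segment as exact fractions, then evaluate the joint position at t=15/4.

Δ: Δ0=-4/3, Δ1=-2
row 1: diag=12, rhs=-4; c'=1/4, d'=-1/3
back: M1=-1/3
M: M0=0, M1=-1/3, M2=0
seg 0: a=5, c=M0/2=0, d=(M1−M0)/(6·3)=-1/54, b=Δ0−h0·(2M0+M1)/6=-7/6
seg 1: a=1, c=M1/2=-1/6, d=(M2−M1)/(6·3)=1/54, b=Δ1−h1·(2M1+M2)/6=-5/3
t_q=15/4 → seg 1, τ=3/4; S=1+-5/3·τ+-1/6·τ²+1/54·τ³=-43/128

  seg 0: a=5 b=-7/6 c=0 d=-1/54
  seg 1: a=1 b=-5/3 c=-1/6 d=1/54
S(15/4) = -43/128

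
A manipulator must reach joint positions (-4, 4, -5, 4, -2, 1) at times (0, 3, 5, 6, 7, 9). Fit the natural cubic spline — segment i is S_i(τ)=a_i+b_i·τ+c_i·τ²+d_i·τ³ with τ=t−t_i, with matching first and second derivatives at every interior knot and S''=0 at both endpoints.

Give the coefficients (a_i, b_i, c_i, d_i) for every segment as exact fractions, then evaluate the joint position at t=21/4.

Δ: Δ0=8/3, Δ1=-9/2, Δ2=9, Δ3=-6, Δ4=3/2
row 1: diag=10, rhs=-43; c'=1/5, d'=-43/10
row 2: denom=6−2·1/5=28/5; d'=(81−2·-43/10)/(28/5)=16
row 3: denom=4−1·5/28=107/28; d'=(-90−1·16)/(107/28)=-2968/107
row 4: denom=6−1·28/107=614/107; d'=(45−1·-2968/107)/(614/107)=7783/614
back: M4=7783/614
back: M3=-2968/107−28/107·7783/614=-9534/307
back: M2=16−5/28·-9534/307=13229/614
back: M1=-43/10−1/5·13229/614=-2643/307
M: M0=0, M1=-2643/307, M2=13229/614, M3=-9534/307, M4=7783/614, M5=0
seg 0: a=-4, c=M0/2=0, d=(M1−M0)/(6·3)=-881/1842, b=Δ0−h0·(2M0+M1)/6=12841/1842
seg 1: a=4, c=M1/2=-2643/614, d=(M2−M1)/(6·2)=18515/7368, b=Δ1−h1·(2M1+M2)/6=-5473/921
seg 2: a=-5, c=M2/2=13229/1228, d=(M3−M2)/(6·1)=-32297/3684, b=Δ2−h2·(2M2+M3)/6=12883/1842
seg 3: a=4, c=M3/2=-4767/307, d=(M4−M3)/(6·1)=26851/3684, b=Δ3−h3·(2M3+M4)/6=8249/3684
seg 4: a=-2, c=M4/2=7783/1228, d=(M5−M4)/(6·2)=-7783/7368, b=Δ4−h4·(2M4+M5)/6=-12803/1842
t_q=21/4 → seg 2, τ=1/4; S=-5+12883/1842·τ+13229/1228·τ²+-32297/3684·τ³=-213391/78592

  seg 0: a=-4 b=12841/1842 c=0 d=-881/1842
  seg 1: a=4 b=-5473/921 c=-2643/614 d=18515/7368
  seg 2: a=-5 b=12883/1842 c=13229/1228 d=-32297/3684
  seg 3: a=4 b=8249/3684 c=-4767/307 d=26851/3684
  seg 4: a=-2 b=-12803/1842 c=7783/1228 d=-7783/7368
S(21/4) = -213391/78592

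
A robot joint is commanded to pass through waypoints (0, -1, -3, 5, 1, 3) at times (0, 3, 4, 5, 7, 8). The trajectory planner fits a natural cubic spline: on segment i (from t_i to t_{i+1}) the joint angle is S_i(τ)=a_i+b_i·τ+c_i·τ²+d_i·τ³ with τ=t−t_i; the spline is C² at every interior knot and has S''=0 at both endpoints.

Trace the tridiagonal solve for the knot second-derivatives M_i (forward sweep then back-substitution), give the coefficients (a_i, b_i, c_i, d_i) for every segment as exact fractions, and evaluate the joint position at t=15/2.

  seg 0: a=0 b=2189/1416 c=0 d=-887/4248
  seg 1: a=-1 b=-2897/708 c=-887/472 d=5623/1416
  seg 2: a=-3 b=5753/1416 c=592/59 d=-8633/1416
  seg 3: a=5 b=4135/708 c=-3897/472 d=1535/708
  seg 4: a=1 b=-827/708 c=2243/472 d=-2243/1416
S(15/2) = 5309/3776

Δ: Δ0=-1/3, Δ1=-2, Δ2=8, Δ3=-2, Δ4=2
row 1: diag=8, rhs=-10; c'=1/8, d'=-5/4
row 2: denom=4−1·1/8=31/8; d'=(60−1·-5/4)/(31/8)=490/31
row 3: denom=6−1·8/31=178/31; d'=(-60−1·490/31)/(178/31)=-1175/89
row 4: denom=6−2·31/89=472/89; d'=(24−2·-1175/89)/(472/89)=2243/236
back: M4=2243/236
back: M3=-1175/89−31/89·2243/236=-3897/236
back: M2=490/31−8/31·-3897/236=1184/59
back: M1=-5/4−1/8·1184/59=-887/236
M: M0=0, M1=-887/236, M2=1184/59, M3=-3897/236, M4=2243/236, M5=0
seg 0: a=0, c=M0/2=0, d=(M1−M0)/(6·3)=-887/4248, b=Δ0−h0·(2M0+M1)/6=2189/1416
seg 1: a=-1, c=M1/2=-887/472, d=(M2−M1)/(6·1)=5623/1416, b=Δ1−h1·(2M1+M2)/6=-2897/708
seg 2: a=-3, c=M2/2=592/59, d=(M3−M2)/(6·1)=-8633/1416, b=Δ2−h2·(2M2+M3)/6=5753/1416
seg 3: a=5, c=M3/2=-3897/472, d=(M4−M3)/(6·2)=1535/708, b=Δ3−h3·(2M3+M4)/6=4135/708
seg 4: a=1, c=M4/2=2243/472, d=(M5−M4)/(6·1)=-2243/1416, b=Δ4−h4·(2M4+M5)/6=-827/708
t_q=15/2 → seg 4, τ=1/2; S=1+-827/708·τ+2243/472·τ²+-2243/1416·τ³=5309/3776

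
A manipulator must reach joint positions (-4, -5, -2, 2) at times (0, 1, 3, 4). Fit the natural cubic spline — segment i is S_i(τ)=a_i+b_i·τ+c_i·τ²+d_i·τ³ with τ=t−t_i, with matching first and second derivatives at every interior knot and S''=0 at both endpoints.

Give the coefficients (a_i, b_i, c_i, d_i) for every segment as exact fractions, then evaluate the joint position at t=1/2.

Δ: Δ0=-1, Δ1=3/2, Δ2=4
row 1: diag=6, rhs=15; c'=1/3, d'=5/2
row 2: denom=6−2·1/3=16/3; d'=(15−2·5/2)/(16/3)=15/8
back: M2=15/8
back: M1=5/2−1/3·15/8=15/8
M: M0=0, M1=15/8, M2=15/8, M3=0
seg 0: a=-4, c=M0/2=0, d=(M1−M0)/(6·1)=5/16, b=Δ0−h0·(2M0+M1)/6=-21/16
seg 1: a=-5, c=M1/2=15/16, d=(M2−M1)/(6·2)=0, b=Δ1−h1·(2M1+M2)/6=-3/8
seg 2: a=-2, c=M2/2=15/16, d=(M3−M2)/(6·1)=-5/16, b=Δ2−h2·(2M2+M3)/6=27/8
t_q=1/2 → seg 0, τ=1/2; S=-4+-21/16·τ+0·τ²+5/16·τ³=-591/128

  seg 0: a=-4 b=-21/16 c=0 d=5/16
  seg 1: a=-5 b=-3/8 c=15/16 d=0
  seg 2: a=-2 b=27/8 c=15/16 d=-5/16
S(1/2) = -591/128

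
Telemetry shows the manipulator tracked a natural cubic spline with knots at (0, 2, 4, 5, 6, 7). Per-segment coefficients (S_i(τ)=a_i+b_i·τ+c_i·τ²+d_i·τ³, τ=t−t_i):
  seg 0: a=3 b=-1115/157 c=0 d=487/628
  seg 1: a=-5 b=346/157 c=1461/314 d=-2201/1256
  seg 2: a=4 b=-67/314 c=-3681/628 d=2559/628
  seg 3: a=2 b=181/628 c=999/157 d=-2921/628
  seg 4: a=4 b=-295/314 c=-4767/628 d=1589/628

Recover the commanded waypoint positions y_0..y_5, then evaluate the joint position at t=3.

y_0 = S_0(0) = a_0 = 3
y_1 = S_1(0) = a_1 = -5
y_2 = S_2(0) = a_2 = 4
y_3 = S_3(0) = a_3 = 2
y_4 = S_4(0) = a_4 = 4
y_5 = S_4(1) = -2
t_q=3 is in segment 1 (τ=1); S_1(τ)=131/1256

y_0=3 y_1=-5 y_2=4 y_3=2 y_4=4 y_5=-2
S(3) = 131/1256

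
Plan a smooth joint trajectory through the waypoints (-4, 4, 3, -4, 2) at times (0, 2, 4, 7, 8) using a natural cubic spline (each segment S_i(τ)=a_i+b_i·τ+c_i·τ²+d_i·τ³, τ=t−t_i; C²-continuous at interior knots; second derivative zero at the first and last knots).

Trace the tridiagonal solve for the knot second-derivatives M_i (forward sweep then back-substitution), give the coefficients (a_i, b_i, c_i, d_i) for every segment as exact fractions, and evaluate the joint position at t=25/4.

  seg 0: a=-4 b=7873/1608 c=0 d=-1441/6432
  seg 1: a=4 b=1775/804 c=-1441/1072 d=-31/6432
  seg 2: a=3 b=-5189/1608 c=-92/67 d=2687/4824
  seg 3: a=-4 b=2873/804 c=1951/536 d=-1951/1608
S(25/4) = -166977/34304

Δ: Δ0=4, Δ1=-1/2, Δ2=-7/3, Δ3=6
row 1: diag=8, rhs=-27; c'=1/4, d'=-27/8
row 2: denom=10−2·1/4=19/2; d'=(-11−2·-27/8)/(19/2)=-17/38
row 3: denom=8−3·6/19=134/19; d'=(50−3·-17/38)/(134/19)=1951/268
back: M3=1951/268
back: M2=-17/38−6/19·1951/268=-184/67
back: M1=-27/8−1/4·-184/67=-1441/536
M: M0=0, M1=-1441/536, M2=-184/67, M3=1951/268, M4=0
seg 0: a=-4, c=M0/2=0, d=(M1−M0)/(6·2)=-1441/6432, b=Δ0−h0·(2M0+M1)/6=7873/1608
seg 1: a=4, c=M1/2=-1441/1072, d=(M2−M1)/(6·2)=-31/6432, b=Δ1−h1·(2M1+M2)/6=1775/804
seg 2: a=3, c=M2/2=-92/67, d=(M3−M2)/(6·3)=2687/4824, b=Δ2−h2·(2M2+M3)/6=-5189/1608
seg 3: a=-4, c=M3/2=1951/536, d=(M4−M3)/(6·1)=-1951/1608, b=Δ3−h3·(2M3+M4)/6=2873/804
t_q=25/4 → seg 2, τ=9/4; S=3+-5189/1608·τ+-92/67·τ²+2687/4824·τ³=-166977/34304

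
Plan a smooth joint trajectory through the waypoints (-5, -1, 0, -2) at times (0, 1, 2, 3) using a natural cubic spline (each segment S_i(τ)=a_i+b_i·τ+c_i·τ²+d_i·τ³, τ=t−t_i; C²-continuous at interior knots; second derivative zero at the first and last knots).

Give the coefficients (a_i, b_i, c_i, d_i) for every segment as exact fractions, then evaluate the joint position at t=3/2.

Δ: Δ0=4, Δ1=1, Δ2=-2
row 1: diag=4, rhs=-18; c'=1/4, d'=-9/2
row 2: denom=4−1·1/4=15/4; d'=(-18−1·-9/2)/(15/4)=-18/5
back: M2=-18/5
back: M1=-9/2−1/4·-18/5=-18/5
M: M0=0, M1=-18/5, M2=-18/5, M3=0
seg 0: a=-5, c=M0/2=0, d=(M1−M0)/(6·1)=-3/5, b=Δ0−h0·(2M0+M1)/6=23/5
seg 1: a=-1, c=M1/2=-9/5, d=(M2−M1)/(6·1)=0, b=Δ1−h1·(2M1+M2)/6=14/5
seg 2: a=0, c=M2/2=-9/5, d=(M3−M2)/(6·1)=3/5, b=Δ2−h2·(2M2+M3)/6=-4/5
t_q=3/2 → seg 1, τ=1/2; S=-1+14/5·τ+-9/5·τ²+0·τ³=-1/20

  seg 0: a=-5 b=23/5 c=0 d=-3/5
  seg 1: a=-1 b=14/5 c=-9/5 d=0
  seg 2: a=0 b=-4/5 c=-9/5 d=3/5
S(3/2) = -1/20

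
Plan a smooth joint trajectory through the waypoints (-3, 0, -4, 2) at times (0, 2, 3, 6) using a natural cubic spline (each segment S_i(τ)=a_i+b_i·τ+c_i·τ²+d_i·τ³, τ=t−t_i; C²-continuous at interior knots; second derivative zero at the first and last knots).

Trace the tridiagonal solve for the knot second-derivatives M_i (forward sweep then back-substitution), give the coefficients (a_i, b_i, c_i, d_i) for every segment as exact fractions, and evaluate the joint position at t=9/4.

  seg 0: a=-3 b=341/94 c=0 d=-25/47
  seg 1: a=0 b=-259/94 c=-150/47 d=183/94
  seg 2: a=-4 b=-155/47 c=249/94 d=-83/282
S(9/4) = -5161/6016

Δ: Δ0=3/2, Δ1=-4, Δ2=2
row 1: diag=6, rhs=-33; c'=1/6, d'=-11/2
row 2: denom=8−1·1/6=47/6; d'=(36−1·-11/2)/(47/6)=249/47
back: M2=249/47
back: M1=-11/2−1/6·249/47=-300/47
M: M0=0, M1=-300/47, M2=249/47, M3=0
seg 0: a=-3, c=M0/2=0, d=(M1−M0)/(6·2)=-25/47, b=Δ0−h0·(2M0+M1)/6=341/94
seg 1: a=0, c=M1/2=-150/47, d=(M2−M1)/(6·1)=183/94, b=Δ1−h1·(2M1+M2)/6=-259/94
seg 2: a=-4, c=M2/2=249/94, d=(M3−M2)/(6·3)=-83/282, b=Δ2−h2·(2M2+M3)/6=-155/47
t_q=9/4 → seg 1, τ=1/4; S=0+-259/94·τ+-150/47·τ²+183/94·τ³=-5161/6016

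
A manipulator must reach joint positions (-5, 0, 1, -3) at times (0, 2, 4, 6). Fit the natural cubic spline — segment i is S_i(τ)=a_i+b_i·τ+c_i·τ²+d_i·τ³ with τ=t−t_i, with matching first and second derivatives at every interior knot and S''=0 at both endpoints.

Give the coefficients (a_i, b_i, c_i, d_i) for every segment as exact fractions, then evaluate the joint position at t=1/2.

  seg 0: a=-5 b=43/15 c=0 d=-11/120
  seg 1: a=0 b=53/30 c=-11/20 d=-1/24
  seg 2: a=1 b=-14/15 c=-4/5 d=2/15
S(1/2) = -229/64

Δ: Δ0=5/2, Δ1=1/2, Δ2=-2
row 1: diag=8, rhs=-12; c'=1/4, d'=-3/2
row 2: denom=8−2·1/4=15/2; d'=(-15−2·-3/2)/(15/2)=-8/5
back: M2=-8/5
back: M1=-3/2−1/4·-8/5=-11/10
M: M0=0, M1=-11/10, M2=-8/5, M3=0
seg 0: a=-5, c=M0/2=0, d=(M1−M0)/(6·2)=-11/120, b=Δ0−h0·(2M0+M1)/6=43/15
seg 1: a=0, c=M1/2=-11/20, d=(M2−M1)/(6·2)=-1/24, b=Δ1−h1·(2M1+M2)/6=53/30
seg 2: a=1, c=M2/2=-4/5, d=(M3−M2)/(6·2)=2/15, b=Δ2−h2·(2M2+M3)/6=-14/15
t_q=1/2 → seg 0, τ=1/2; S=-5+43/15·τ+0·τ²+-11/120·τ³=-229/64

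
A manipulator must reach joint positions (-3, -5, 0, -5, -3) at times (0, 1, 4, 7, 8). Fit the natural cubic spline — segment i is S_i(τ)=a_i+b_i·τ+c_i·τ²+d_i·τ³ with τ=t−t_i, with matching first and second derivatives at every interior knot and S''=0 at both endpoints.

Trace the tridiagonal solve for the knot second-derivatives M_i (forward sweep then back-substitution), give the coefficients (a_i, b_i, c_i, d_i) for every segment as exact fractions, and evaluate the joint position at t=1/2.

  seg 0: a=-3 b=-35/13 c=0 d=9/13
  seg 1: a=-5 b=-8/13 c=27/13 d=-154/351
  seg 2: a=0 b=0 c=-73/39 d=154/351
  seg 3: a=-5 b=8/13 c=27/13 d=-9/13
S(1/2) = -443/104

Δ: Δ0=-2, Δ1=5/3, Δ2=-5/3, Δ3=2
row 1: diag=8, rhs=22; c'=3/8, d'=11/4
row 2: denom=12−3·3/8=87/8; d'=(-20−3·11/4)/(87/8)=-226/87
row 3: denom=8−3·8/29=208/29; d'=(22−3·-226/87)/(208/29)=54/13
back: M3=54/13
back: M2=-226/87−8/29·54/13=-146/39
back: M1=11/4−3/8·-146/39=54/13
M: M0=0, M1=54/13, M2=-146/39, M3=54/13, M4=0
seg 0: a=-3, c=M0/2=0, d=(M1−M0)/(6·1)=9/13, b=Δ0−h0·(2M0+M1)/6=-35/13
seg 1: a=-5, c=M1/2=27/13, d=(M2−M1)/(6·3)=-154/351, b=Δ1−h1·(2M1+M2)/6=-8/13
seg 2: a=0, c=M2/2=-73/39, d=(M3−M2)/(6·3)=154/351, b=Δ2−h2·(2M2+M3)/6=0
seg 3: a=-5, c=M3/2=27/13, d=(M4−M3)/(6·1)=-9/13, b=Δ3−h3·(2M3+M4)/6=8/13
t_q=1/2 → seg 0, τ=1/2; S=-3+-35/13·τ+0·τ²+9/13·τ³=-443/104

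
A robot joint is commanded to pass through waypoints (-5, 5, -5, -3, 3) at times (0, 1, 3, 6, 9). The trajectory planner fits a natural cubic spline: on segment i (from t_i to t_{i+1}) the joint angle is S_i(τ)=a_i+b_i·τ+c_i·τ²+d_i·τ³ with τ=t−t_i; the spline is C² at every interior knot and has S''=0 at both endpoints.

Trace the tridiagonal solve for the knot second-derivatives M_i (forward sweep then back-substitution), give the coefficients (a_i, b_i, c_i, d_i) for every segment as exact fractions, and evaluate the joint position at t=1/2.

Δ: Δ0=10, Δ1=-5, Δ2=2/3, Δ3=2
row 1: diag=6, rhs=-90; c'=1/3, d'=-15
row 2: denom=10−2·1/3=28/3; d'=(34−2·-15)/(28/3)=48/7
row 3: denom=12−3·9/28=309/28; d'=(8−3·48/7)/(309/28)=-352/309
back: M3=-352/309
back: M2=48/7−9/28·-352/309=744/103
back: M1=-15−1/3·744/103=-1793/103
M: M0=0, M1=-1793/103, M2=744/103, M3=-352/309, M4=0
seg 0: a=-5, c=M0/2=0, d=(M1−M0)/(6·1)=-1793/618, b=Δ0−h0·(2M0+M1)/6=7973/618
seg 1: a=5, c=M1/2=-1793/206, d=(M2−M1)/(6·2)=2537/1236, b=Δ1−h1·(2M1+M2)/6=1297/309
seg 2: a=-5, c=M2/2=372/103, d=(M3−M2)/(6·3)=-1292/2781, b=Δ2−h2·(2M2+M3)/6=-1850/309
seg 3: a=-3, c=M3/2=-176/309, d=(M4−M3)/(6·3)=176/2781, b=Δ3−h3·(2M3+M4)/6=970/309
t_q=1/2 → seg 0, τ=1/2; S=-5+7973/618·τ+0·τ²+-1793/618·τ³=1793/1648

  seg 0: a=-5 b=7973/618 c=0 d=-1793/618
  seg 1: a=5 b=1297/309 c=-1793/206 d=2537/1236
  seg 2: a=-5 b=-1850/309 c=372/103 d=-1292/2781
  seg 3: a=-3 b=970/309 c=-176/309 d=176/2781
S(1/2) = 1793/1648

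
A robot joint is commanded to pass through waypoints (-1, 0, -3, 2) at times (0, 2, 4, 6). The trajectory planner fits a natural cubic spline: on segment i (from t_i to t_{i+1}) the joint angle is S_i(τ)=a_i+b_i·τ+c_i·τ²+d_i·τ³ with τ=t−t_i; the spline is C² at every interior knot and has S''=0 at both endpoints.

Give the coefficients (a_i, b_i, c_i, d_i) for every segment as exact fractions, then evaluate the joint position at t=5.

  seg 0: a=-1 b=13/10 c=0 d=-1/5
  seg 1: a=0 b=-11/10 c=-6/5 d=1/2
  seg 2: a=-3 b=1/10 c=9/5 d=-3/10
S(5) = -7/5

Δ: Δ0=1/2, Δ1=-3/2, Δ2=5/2
row 1: diag=8, rhs=-12; c'=1/4, d'=-3/2
row 2: denom=8−2·1/4=15/2; d'=(24−2·-3/2)/(15/2)=18/5
back: M2=18/5
back: M1=-3/2−1/4·18/5=-12/5
M: M0=0, M1=-12/5, M2=18/5, M3=0
seg 0: a=-1, c=M0/2=0, d=(M1−M0)/(6·2)=-1/5, b=Δ0−h0·(2M0+M1)/6=13/10
seg 1: a=0, c=M1/2=-6/5, d=(M2−M1)/(6·2)=1/2, b=Δ1−h1·(2M1+M2)/6=-11/10
seg 2: a=-3, c=M2/2=9/5, d=(M3−M2)/(6·2)=-3/10, b=Δ2−h2·(2M2+M3)/6=1/10
t_q=5 → seg 2, τ=1; S=-3+1/10·τ+9/5·τ²+-3/10·τ³=-7/5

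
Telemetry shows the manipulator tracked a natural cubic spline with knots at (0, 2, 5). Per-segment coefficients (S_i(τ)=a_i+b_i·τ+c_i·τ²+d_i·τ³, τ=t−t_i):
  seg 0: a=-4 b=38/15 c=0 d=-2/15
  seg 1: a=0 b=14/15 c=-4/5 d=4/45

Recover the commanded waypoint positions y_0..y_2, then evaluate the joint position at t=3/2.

y_0=-4 y_1=0 y_2=-2
S(3/2) = -13/20

y_0 = S_0(0) = a_0 = -4
y_1 = S_1(0) = a_1 = 0
y_2 = S_1(3) = -2
t_q=3/2 is in segment 0 (τ=3/2); S_0(τ)=-13/20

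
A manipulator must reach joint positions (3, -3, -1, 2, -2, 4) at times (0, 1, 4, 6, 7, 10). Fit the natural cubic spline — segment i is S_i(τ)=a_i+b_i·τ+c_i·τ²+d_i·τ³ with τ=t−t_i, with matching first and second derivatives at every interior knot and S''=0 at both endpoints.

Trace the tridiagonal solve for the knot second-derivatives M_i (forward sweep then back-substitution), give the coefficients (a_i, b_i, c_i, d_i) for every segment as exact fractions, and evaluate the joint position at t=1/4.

  seg 0: a=3 b=-3229/474 c=0 d=385/474
  seg 1: a=-3 b=-1037/237 c=385/158 d=-1075/4266
  seg 2: a=-1 b=1631/474 c=40/237 d=-45/79
  seg 3: a=2 b=-1289/474 c=-770/237 d=311/158
  seg 4: a=-2 b=-785/237 c=1259/474 d=-1259/4266
S(1/4) = 13243/10112

Δ: Δ0=-6, Δ1=2/3, Δ2=3/2, Δ3=-4, Δ4=2
row 1: diag=8, rhs=40; c'=3/8, d'=5
row 2: denom=10−3·3/8=71/8; d'=(5−3·5)/(71/8)=-80/71
row 3: denom=6−2·16/71=394/71; d'=(-33−2·-80/71)/(394/71)=-2183/394
row 4: denom=8−1·71/394=3081/394; d'=(36−1·-2183/394)/(3081/394)=1259/237
back: M4=1259/237
back: M3=-2183/394−71/394·1259/237=-1540/237
back: M2=-80/71−16/71·-1540/237=80/237
back: M1=5−3/8·80/237=385/79
M: M0=0, M1=385/79, M2=80/237, M3=-1540/237, M4=1259/237, M5=0
seg 0: a=3, c=M0/2=0, d=(M1−M0)/(6·1)=385/474, b=Δ0−h0·(2M0+M1)/6=-3229/474
seg 1: a=-3, c=M1/2=385/158, d=(M2−M1)/(6·3)=-1075/4266, b=Δ1−h1·(2M1+M2)/6=-1037/237
seg 2: a=-1, c=M2/2=40/237, d=(M3−M2)/(6·2)=-45/79, b=Δ2−h2·(2M2+M3)/6=1631/474
seg 3: a=2, c=M3/2=-770/237, d=(M4−M3)/(6·1)=311/158, b=Δ3−h3·(2M3+M4)/6=-1289/474
seg 4: a=-2, c=M4/2=1259/474, d=(M5−M4)/(6·3)=-1259/4266, b=Δ4−h4·(2M4+M5)/6=-785/237
t_q=1/4 → seg 0, τ=1/4; S=3+-3229/474·τ+0·τ²+385/474·τ³=13243/10112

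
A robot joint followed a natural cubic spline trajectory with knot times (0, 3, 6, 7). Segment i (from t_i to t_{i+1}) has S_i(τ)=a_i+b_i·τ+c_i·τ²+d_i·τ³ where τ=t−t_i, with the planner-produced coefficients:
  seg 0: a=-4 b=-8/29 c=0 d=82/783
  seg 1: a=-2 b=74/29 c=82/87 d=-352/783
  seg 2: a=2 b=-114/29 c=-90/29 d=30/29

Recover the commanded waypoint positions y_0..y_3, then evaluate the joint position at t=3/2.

y_0 = S_0(0) = a_0 = -4
y_1 = S_1(0) = a_1 = -2
y_2 = S_2(0) = a_2 = 2
y_3 = S_2(1) = -4
t_q=3/2 is in segment 0 (τ=3/2); S_0(τ)=-471/116

y_0=-4 y_1=-2 y_2=2 y_3=-4
S(3/2) = -471/116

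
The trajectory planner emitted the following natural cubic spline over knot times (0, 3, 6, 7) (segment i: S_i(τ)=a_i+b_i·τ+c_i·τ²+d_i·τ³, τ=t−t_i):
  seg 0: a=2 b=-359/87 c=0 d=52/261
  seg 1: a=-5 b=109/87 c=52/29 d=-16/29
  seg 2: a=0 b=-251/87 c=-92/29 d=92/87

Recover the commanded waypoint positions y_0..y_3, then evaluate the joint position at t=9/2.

y_0=2 y_1=-5 y_2=0 y_3=-5
S(9/2) = -55/58

y_0 = S_0(0) = a_0 = 2
y_1 = S_1(0) = a_1 = -5
y_2 = S_2(0) = a_2 = 0
y_3 = S_2(1) = -5
t_q=9/2 is in segment 1 (τ=3/2); S_1(τ)=-55/58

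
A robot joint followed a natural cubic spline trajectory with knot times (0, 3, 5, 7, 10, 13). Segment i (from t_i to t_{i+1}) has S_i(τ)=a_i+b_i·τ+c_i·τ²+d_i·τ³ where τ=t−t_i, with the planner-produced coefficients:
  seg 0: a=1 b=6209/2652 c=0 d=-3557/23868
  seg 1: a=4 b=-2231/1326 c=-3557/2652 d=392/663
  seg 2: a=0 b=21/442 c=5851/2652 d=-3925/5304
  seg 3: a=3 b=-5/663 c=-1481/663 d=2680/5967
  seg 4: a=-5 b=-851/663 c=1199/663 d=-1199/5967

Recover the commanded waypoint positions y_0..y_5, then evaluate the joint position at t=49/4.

y_0=1 y_1=4 y_2=0 y_3=3 y_4=-5 y_5=2
S(49/4) = -14449/14144

y_0 = S_0(0) = a_0 = 1
y_1 = S_1(0) = a_1 = 4
y_2 = S_2(0) = a_2 = 0
y_3 = S_3(0) = a_3 = 3
y_4 = S_4(0) = a_4 = -5
y_5 = S_4(3) = 2
t_q=49/4 is in segment 4 (τ=9/4); S_4(τ)=-14449/14144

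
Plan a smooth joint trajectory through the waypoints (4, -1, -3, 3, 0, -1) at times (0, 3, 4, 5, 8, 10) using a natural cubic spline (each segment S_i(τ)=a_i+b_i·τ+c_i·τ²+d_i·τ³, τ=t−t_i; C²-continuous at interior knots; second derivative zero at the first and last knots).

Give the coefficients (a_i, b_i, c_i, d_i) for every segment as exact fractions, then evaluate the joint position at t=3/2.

Δ: Δ0=-5/3, Δ1=-2, Δ2=6, Δ3=-1, Δ4=-1/2
row 1: diag=8, rhs=-2; c'=1/8, d'=-1/4
row 2: denom=4−1·1/8=31/8; d'=(48−1·-1/4)/(31/8)=386/31
row 3: denom=8−1·8/31=240/31; d'=(-42−1·386/31)/(240/31)=-211/30
row 4: denom=10−3·31/80=707/80; d'=(3−3·-211/30)/(707/80)=1928/707
back: M4=1928/707
back: M3=-211/30−31/80·1928/707=-17159/2121
back: M2=386/31−8/31·-17159/2121=30838/2121
back: M1=-1/4−1/8·30838/2121=-4385/2121
M: M0=0, M1=-4385/2121, M2=30838/2121, M3=-17159/2121, M4=1928/707, M5=0
seg 0: a=4, c=M0/2=0, d=(M1−M0)/(6·3)=-4385/38178, b=Δ0−h0·(2M0+M1)/6=-895/1414
seg 1: a=-1, c=M1/2=-4385/4242, d=(M2−M1)/(6·1)=11741/4242, b=Δ1−h1·(2M1+M2)/6=-2640/707
seg 2: a=-3, c=M2/2=15419/2121, d=(M3−M2)/(6·1)=-5333/1414, b=Δ2−h2·(2M2+M3)/6=10613/4242
seg 3: a=3, c=M3/2=-17159/4242, d=(M4−M3)/(6·3)=22943/38178, b=Δ3−h3·(2M3+M4)/6=12146/2121
seg 4: a=0, c=M4/2=964/707, d=(M5−M4)/(6·2)=-482/2121, b=Δ4−h4·(2M4+M5)/6=-9833/4242
t_q=3/2 → seg 0, τ=3/2; S=4+-895/1414·τ+0·τ²+-4385/38178·τ³=30123/11312

  seg 0: a=4 b=-895/1414 c=0 d=-4385/38178
  seg 1: a=-1 b=-2640/707 c=-4385/4242 d=11741/4242
  seg 2: a=-3 b=10613/4242 c=15419/2121 d=-5333/1414
  seg 3: a=3 b=12146/2121 c=-17159/4242 d=22943/38178
  seg 4: a=0 b=-9833/4242 c=964/707 d=-482/2121
S(3/2) = 30123/11312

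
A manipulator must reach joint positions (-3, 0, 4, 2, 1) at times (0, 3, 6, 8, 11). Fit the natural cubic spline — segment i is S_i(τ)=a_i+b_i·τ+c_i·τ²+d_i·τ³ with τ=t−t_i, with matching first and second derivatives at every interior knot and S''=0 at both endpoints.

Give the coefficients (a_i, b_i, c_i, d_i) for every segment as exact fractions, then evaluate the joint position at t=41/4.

Δ: Δ0=1, Δ1=4/3, Δ2=-1, Δ3=-1/3
row 1: diag=12, rhs=2; c'=1/4, d'=1/6
row 2: denom=10−3·1/4=37/4; d'=(-14−3·1/6)/(37/4)=-58/37
row 3: denom=10−2·8/37=354/37; d'=(4−2·-58/37)/(354/37)=44/59
back: M3=44/59
back: M2=-58/37−8/37·44/59=-102/59
back: M1=1/6−1/4·-102/59=106/177
M: M0=0, M1=106/177, M2=-102/59, M3=44/59, M4=0
seg 0: a=-3, c=M0/2=0, d=(M1−M0)/(6·3)=53/1593, b=Δ0−h0·(2M0+M1)/6=124/177
seg 1: a=0, c=M1/2=53/177, d=(M2−M1)/(6·3)=-206/1593, b=Δ1−h1·(2M1+M2)/6=283/177
seg 2: a=4, c=M2/2=-51/59, d=(M3−M2)/(6·2)=73/354, b=Δ2−h2·(2M2+M3)/6=-17/177
seg 3: a=2, c=M3/2=22/59, d=(M4−M3)/(6·3)=-22/531, b=Δ3−h3·(2M3+M4)/6=-191/177
t_q=41/4 → seg 3, τ=9/4; S=2+-191/177·τ+22/59·τ²+-22/531·τ³=1865/1888

  seg 0: a=-3 b=124/177 c=0 d=53/1593
  seg 1: a=0 b=283/177 c=53/177 d=-206/1593
  seg 2: a=4 b=-17/177 c=-51/59 d=73/354
  seg 3: a=2 b=-191/177 c=22/59 d=-22/531
S(41/4) = 1865/1888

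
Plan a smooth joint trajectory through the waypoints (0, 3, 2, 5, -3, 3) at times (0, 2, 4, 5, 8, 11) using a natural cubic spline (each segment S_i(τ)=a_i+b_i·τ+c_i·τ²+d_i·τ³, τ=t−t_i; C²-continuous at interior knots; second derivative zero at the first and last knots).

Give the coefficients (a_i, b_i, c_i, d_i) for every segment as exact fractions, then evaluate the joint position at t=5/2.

Δ: Δ0=3/2, Δ1=-1/2, Δ2=3, Δ3=-8/3, Δ4=2
row 1: diag=8, rhs=-12; c'=1/4, d'=-3/2
row 2: denom=6−2·1/4=11/2; d'=(21−2·-3/2)/(11/2)=48/11
row 3: denom=8−1·2/11=86/11; d'=(-34−1·48/11)/(86/11)=-211/43
row 4: denom=12−3·33/86=933/86; d'=(28−3·-211/43)/(933/86)=3674/933
back: M4=3674/933
back: M3=-211/43−33/86·3674/933=-1996/311
back: M2=48/11−2/11·-1996/311=1720/311
back: M1=-3/2−1/4·1720/311=-1793/622
M: M0=0, M1=-1793/622, M2=1720/311, M3=-1996/311, M4=3674/933, M5=0
seg 0: a=0, c=M0/2=0, d=(M1−M0)/(6·2)=-1793/7464, b=Δ0−h0·(2M0+M1)/6=2296/933
seg 1: a=3, c=M1/2=-1793/1244, d=(M2−M1)/(6·2)=5233/7464, b=Δ1−h1·(2M1+M2)/6=-787/1866
seg 2: a=2, c=M2/2=860/311, d=(M3−M2)/(6·1)=-1858/933, b=Δ2−h2·(2M2+M3)/6=2077/933
seg 3: a=5, c=M3/2=-998/311, d=(M4−M3)/(6·3)=4831/8397, b=Δ3−h3·(2M3+M4)/6=1663/933
seg 4: a=-3, c=M4/2=1837/933, d=(M5−M4)/(6·3)=-1837/8397, b=Δ4−h4·(2M4+M5)/6=-1808/933
t_q=5/2 → seg 1, τ=1/2; S=3+-787/1866·τ+-1793/1244·τ²+5233/7464·τ³=50087/19904

  seg 0: a=0 b=2296/933 c=0 d=-1793/7464
  seg 1: a=3 b=-787/1866 c=-1793/1244 d=5233/7464
  seg 2: a=2 b=2077/933 c=860/311 d=-1858/933
  seg 3: a=5 b=1663/933 c=-998/311 d=4831/8397
  seg 4: a=-3 b=-1808/933 c=1837/933 d=-1837/8397
S(5/2) = 50087/19904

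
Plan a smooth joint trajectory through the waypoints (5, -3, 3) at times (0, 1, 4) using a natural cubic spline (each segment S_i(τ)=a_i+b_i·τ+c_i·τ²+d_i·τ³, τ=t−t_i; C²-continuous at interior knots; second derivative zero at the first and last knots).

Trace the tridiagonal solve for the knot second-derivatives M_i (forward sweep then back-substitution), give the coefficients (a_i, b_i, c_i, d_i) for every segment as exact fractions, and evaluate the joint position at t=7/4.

  seg 0: a=5 b=-37/4 c=0 d=5/4
  seg 1: a=-3 b=-11/2 c=15/4 d=-5/12
S(7/4) = -1329/256

Δ: Δ0=-8, Δ1=2
row 1: diag=8, rhs=60; c'=3/8, d'=15/2
back: M1=15/2
M: M0=0, M1=15/2, M2=0
seg 0: a=5, c=M0/2=0, d=(M1−M0)/(6·1)=5/4, b=Δ0−h0·(2M0+M1)/6=-37/4
seg 1: a=-3, c=M1/2=15/4, d=(M2−M1)/(6·3)=-5/12, b=Δ1−h1·(2M1+M2)/6=-11/2
t_q=7/4 → seg 1, τ=3/4; S=-3+-11/2·τ+15/4·τ²+-5/12·τ³=-1329/256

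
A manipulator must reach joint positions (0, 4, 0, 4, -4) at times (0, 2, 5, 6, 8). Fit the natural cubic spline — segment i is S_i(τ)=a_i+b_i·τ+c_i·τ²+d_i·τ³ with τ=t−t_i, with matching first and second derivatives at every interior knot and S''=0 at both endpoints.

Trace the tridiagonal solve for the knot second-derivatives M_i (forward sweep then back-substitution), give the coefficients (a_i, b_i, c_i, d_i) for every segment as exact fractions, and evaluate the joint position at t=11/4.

  seg 0: a=0 b=1039/312 c=0 d=-415/1248
  seg 1: a=4 b=-103/156 c=-415/208 d=85/144
  seg 2: a=0 b=2063/624 c=345/104 d=-1637/624
  seg 3: a=4 b=323/156 c=-947/208 d=947/1248
S(11/4) = 35031/13312

Δ: Δ0=2, Δ1=-4/3, Δ2=4, Δ3=-4
row 1: diag=10, rhs=-20; c'=3/10, d'=-2
row 2: denom=8−3·3/10=71/10; d'=(32−3·-2)/(71/10)=380/71
row 3: denom=6−1·10/71=416/71; d'=(-48−1·380/71)/(416/71)=-947/104
back: M3=-947/104
back: M2=380/71−10/71·-947/104=345/52
back: M1=-2−3/10·345/52=-415/104
M: M0=0, M1=-415/104, M2=345/52, M3=-947/104, M4=0
seg 0: a=0, c=M0/2=0, d=(M1−M0)/(6·2)=-415/1248, b=Δ0−h0·(2M0+M1)/6=1039/312
seg 1: a=4, c=M1/2=-415/208, d=(M2−M1)/(6·3)=85/144, b=Δ1−h1·(2M1+M2)/6=-103/156
seg 2: a=0, c=M2/2=345/104, d=(M3−M2)/(6·1)=-1637/624, b=Δ2−h2·(2M2+M3)/6=2063/624
seg 3: a=4, c=M3/2=-947/208, d=(M4−M3)/(6·2)=947/1248, b=Δ3−h3·(2M3+M4)/6=323/156
t_q=11/4 → seg 1, τ=3/4; S=4+-103/156·τ+-415/208·τ²+85/144·τ³=35031/13312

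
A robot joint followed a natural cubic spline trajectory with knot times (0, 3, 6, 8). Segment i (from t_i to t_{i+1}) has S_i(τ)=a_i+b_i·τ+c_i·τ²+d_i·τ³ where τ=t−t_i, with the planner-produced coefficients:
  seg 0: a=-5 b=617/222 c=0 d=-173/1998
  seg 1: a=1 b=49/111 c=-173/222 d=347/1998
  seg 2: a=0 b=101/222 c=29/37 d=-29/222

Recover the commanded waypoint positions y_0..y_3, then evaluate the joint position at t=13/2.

y_0 = S_0(0) = a_0 = -5
y_1 = S_1(0) = a_1 = 1
y_2 = S_2(0) = a_2 = 0
y_3 = S_2(2) = 3
t_q=13/2 is in segment 2 (τ=1/2); S_2(τ)=241/592

y_0=-5 y_1=1 y_2=0 y_3=3
S(13/2) = 241/592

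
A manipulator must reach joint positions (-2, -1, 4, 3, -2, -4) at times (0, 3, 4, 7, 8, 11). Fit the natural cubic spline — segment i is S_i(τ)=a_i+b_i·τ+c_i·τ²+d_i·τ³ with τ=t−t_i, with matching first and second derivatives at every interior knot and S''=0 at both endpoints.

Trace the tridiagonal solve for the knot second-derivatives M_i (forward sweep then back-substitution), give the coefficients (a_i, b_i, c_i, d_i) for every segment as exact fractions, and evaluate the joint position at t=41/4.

Δ: Δ0=1/3, Δ1=5, Δ2=-1/3, Δ3=-5, Δ4=-2/3
row 1: diag=8, rhs=28; c'=1/8, d'=7/2
row 2: denom=8−1·1/8=63/8; d'=(-32−1·7/2)/(63/8)=-284/63
row 3: denom=8−3·8/21=48/7; d'=(-28−3·-284/63)/(48/7)=-19/9
row 4: denom=8−1·7/48=377/48; d'=(26−1·-19/9)/(377/48)=4048/1131
back: M4=4048/1131
back: M3=-19/9−7/48·4048/1131=-2978/1131
back: M2=-284/63−8/21·-2978/1131=-3964/1131
back: M1=7/2−1/8·-3964/1131=4454/1131
M: M0=0, M1=4454/1131, M2=-3964/1131, M3=-2978/1131, M4=4048/1131, M5=0
seg 0: a=-2, c=M0/2=0, d=(M1−M0)/(6·3)=2227/10179, b=Δ0−h0·(2M0+M1)/6=-1850/1131
seg 1: a=-1, c=M1/2=2227/1131, d=(M2−M1)/(6·1)=-1403/1131, b=Δ1−h1·(2M1+M2)/6=4831/1131
seg 2: a=4, c=M2/2=-1982/1131, d=(M3−M2)/(6·3)=17/351, b=Δ2−h2·(2M2+M3)/6=1692/377
seg 3: a=3, c=M3/2=-1489/1131, d=(M4−M3)/(6·1)=1171/1131, b=Δ3−h3·(2M3+M4)/6=-1779/377
seg 4: a=-2, c=M4/2=2024/1131, d=(M5−M4)/(6·3)=-2024/10179, b=Δ4−h4·(2M4+M5)/6=-4802/1131
t_q=41/4 → seg 4, τ=9/4; S=-2+-4802/1131·τ+2024/1131·τ²+-2024/10179·τ³=-14351/3016

  seg 0: a=-2 b=-1850/1131 c=0 d=2227/10179
  seg 1: a=-1 b=4831/1131 c=2227/1131 d=-1403/1131
  seg 2: a=4 b=1692/377 c=-1982/1131 d=17/351
  seg 3: a=3 b=-1779/377 c=-1489/1131 d=1171/1131
  seg 4: a=-2 b=-4802/1131 c=2024/1131 d=-2024/10179
S(41/4) = -14351/3016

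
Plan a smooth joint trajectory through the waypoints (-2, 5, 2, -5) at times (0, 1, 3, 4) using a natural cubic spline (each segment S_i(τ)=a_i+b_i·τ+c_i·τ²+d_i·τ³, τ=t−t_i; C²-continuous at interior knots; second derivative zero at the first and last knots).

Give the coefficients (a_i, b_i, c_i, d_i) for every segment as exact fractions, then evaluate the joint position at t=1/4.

Δ: Δ0=7, Δ1=-3/2, Δ2=-7
row 1: diag=6, rhs=-51; c'=1/3, d'=-17/2
row 2: denom=6−2·1/3=16/3; d'=(-33−2·-17/2)/(16/3)=-3
back: M2=-3
back: M1=-17/2−1/3·-3=-15/2
M: M0=0, M1=-15/2, M2=-3, M3=0
seg 0: a=-2, c=M0/2=0, d=(M1−M0)/(6·1)=-5/4, b=Δ0−h0·(2M0+M1)/6=33/4
seg 1: a=5, c=M1/2=-15/4, d=(M2−M1)/(6·2)=3/8, b=Δ1−h1·(2M1+M2)/6=9/2
seg 2: a=2, c=M2/2=-3/2, d=(M3−M2)/(6·1)=1/2, b=Δ2−h2·(2M2+M3)/6=-6
t_q=1/4 → seg 0, τ=1/4; S=-2+33/4·τ+0·τ²+-5/4·τ³=11/256

  seg 0: a=-2 b=33/4 c=0 d=-5/4
  seg 1: a=5 b=9/2 c=-15/4 d=3/8
  seg 2: a=2 b=-6 c=-3/2 d=1/2
S(1/4) = 11/256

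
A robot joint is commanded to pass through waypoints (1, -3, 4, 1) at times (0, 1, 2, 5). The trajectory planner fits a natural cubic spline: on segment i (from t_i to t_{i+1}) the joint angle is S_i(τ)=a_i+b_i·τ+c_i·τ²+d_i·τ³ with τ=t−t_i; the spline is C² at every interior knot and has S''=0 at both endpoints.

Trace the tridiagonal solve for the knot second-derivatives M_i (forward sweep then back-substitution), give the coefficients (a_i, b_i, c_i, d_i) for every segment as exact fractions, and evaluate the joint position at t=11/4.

Δ: Δ0=-4, Δ1=7, Δ2=-1
row 1: diag=4, rhs=66; c'=1/4, d'=33/2
row 2: denom=8−1·1/4=31/4; d'=(-48−1·33/2)/(31/4)=-258/31
back: M2=-258/31
back: M1=33/2−1/4·-258/31=576/31
M: M0=0, M1=576/31, M2=-258/31, M3=0
seg 0: a=1, c=M0/2=0, d=(M1−M0)/(6·1)=96/31, b=Δ0−h0·(2M0+M1)/6=-220/31
seg 1: a=-3, c=M1/2=288/31, d=(M2−M1)/(6·1)=-139/31, b=Δ1−h1·(2M1+M2)/6=68/31
seg 2: a=4, c=M2/2=-129/31, d=(M3−M2)/(6·3)=43/93, b=Δ2−h2·(2M2+M3)/6=227/31
t_q=11/4 → seg 2, τ=3/4; S=4+227/31·τ+-129/31·τ²+43/93·τ³=14575/1984

  seg 0: a=1 b=-220/31 c=0 d=96/31
  seg 1: a=-3 b=68/31 c=288/31 d=-139/31
  seg 2: a=4 b=227/31 c=-129/31 d=43/93
S(11/4) = 14575/1984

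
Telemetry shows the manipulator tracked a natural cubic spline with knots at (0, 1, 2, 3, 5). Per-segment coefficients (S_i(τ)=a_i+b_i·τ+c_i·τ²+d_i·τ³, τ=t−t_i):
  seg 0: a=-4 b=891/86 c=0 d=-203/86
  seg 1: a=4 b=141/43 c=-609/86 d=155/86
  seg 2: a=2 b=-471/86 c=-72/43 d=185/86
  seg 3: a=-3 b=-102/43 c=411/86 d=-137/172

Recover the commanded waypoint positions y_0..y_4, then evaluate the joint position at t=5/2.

y_0=-4 y_1=4 y_2=2 y_3=-3 y_4=5
S(5/2) = -611/688

y_0 = S_0(0) = a_0 = -4
y_1 = S_1(0) = a_1 = 4
y_2 = S_2(0) = a_2 = 2
y_3 = S_3(0) = a_3 = -3
y_4 = S_3(2) = 5
t_q=5/2 is in segment 2 (τ=1/2); S_2(τ)=-611/688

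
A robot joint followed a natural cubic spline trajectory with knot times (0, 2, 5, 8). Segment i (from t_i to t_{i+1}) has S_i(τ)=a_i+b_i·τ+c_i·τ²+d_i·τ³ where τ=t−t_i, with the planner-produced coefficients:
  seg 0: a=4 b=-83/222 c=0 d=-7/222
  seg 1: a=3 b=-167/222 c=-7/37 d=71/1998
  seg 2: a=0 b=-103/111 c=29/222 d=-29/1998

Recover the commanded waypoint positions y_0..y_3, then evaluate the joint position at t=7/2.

y_0 = S_0(0) = a_0 = 4
y_1 = S_1(0) = a_1 = 3
y_2 = S_2(0) = a_2 = 0
y_3 = S_2(3) = -2
t_q=7/2 is in segment 1 (τ=3/2); S_1(τ)=927/592

y_0=4 y_1=3 y_2=0 y_3=-2
S(7/2) = 927/592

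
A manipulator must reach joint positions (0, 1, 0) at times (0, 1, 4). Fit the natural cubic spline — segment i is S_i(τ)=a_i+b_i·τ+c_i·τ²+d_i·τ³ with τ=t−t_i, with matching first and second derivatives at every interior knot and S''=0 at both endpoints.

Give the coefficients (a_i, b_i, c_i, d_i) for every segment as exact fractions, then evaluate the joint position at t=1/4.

  seg 0: a=0 b=7/6 c=0 d=-1/6
  seg 1: a=1 b=2/3 c=-1/2 d=1/18
S(1/4) = 37/128

Δ: Δ0=1, Δ1=-1/3
row 1: diag=8, rhs=-8; c'=3/8, d'=-1
back: M1=-1
M: M0=0, M1=-1, M2=0
seg 0: a=0, c=M0/2=0, d=(M1−M0)/(6·1)=-1/6, b=Δ0−h0·(2M0+M1)/6=7/6
seg 1: a=1, c=M1/2=-1/2, d=(M2−M1)/(6·3)=1/18, b=Δ1−h1·(2M1+M2)/6=2/3
t_q=1/4 → seg 0, τ=1/4; S=0+7/6·τ+0·τ²+-1/6·τ³=37/128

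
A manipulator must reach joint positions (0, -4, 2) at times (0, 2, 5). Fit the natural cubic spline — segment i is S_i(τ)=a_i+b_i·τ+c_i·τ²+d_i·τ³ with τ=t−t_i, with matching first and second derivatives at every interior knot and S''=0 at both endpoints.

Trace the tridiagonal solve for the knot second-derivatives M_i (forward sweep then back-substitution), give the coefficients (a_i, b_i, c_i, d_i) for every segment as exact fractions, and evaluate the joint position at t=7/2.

Δ: Δ0=-2, Δ1=2
row 1: diag=10, rhs=24; c'=3/10, d'=12/5
back: M1=12/5
M: M0=0, M1=12/5, M2=0
seg 0: a=0, c=M0/2=0, d=(M1−M0)/(6·2)=1/5, b=Δ0−h0·(2M0+M1)/6=-14/5
seg 1: a=-4, c=M1/2=6/5, d=(M2−M1)/(6·3)=-2/15, b=Δ1−h1·(2M1+M2)/6=-2/5
t_q=7/2 → seg 1, τ=3/2; S=-4+-2/5·τ+6/5·τ²+-2/15·τ³=-47/20

  seg 0: a=0 b=-14/5 c=0 d=1/5
  seg 1: a=-4 b=-2/5 c=6/5 d=-2/15
S(7/2) = -47/20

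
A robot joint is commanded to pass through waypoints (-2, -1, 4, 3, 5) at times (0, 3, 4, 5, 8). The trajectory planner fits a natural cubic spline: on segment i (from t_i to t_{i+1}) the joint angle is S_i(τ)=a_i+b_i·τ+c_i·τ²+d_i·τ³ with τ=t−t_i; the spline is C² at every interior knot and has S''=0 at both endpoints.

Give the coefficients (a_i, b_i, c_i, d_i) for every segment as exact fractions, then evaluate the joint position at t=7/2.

  seg 0: a=-2 b=-503/240 c=0 d=583/2160
  seg 1: a=-1 b=623/120 c=583/240 d=-629/240
  seg 2: a=4 b=35/16 c=-163/30 d=539/240
  seg 3: a=3 b=-233/120 c=313/240 d=-313/2160
S(7/2) = 3601/1920

Δ: Δ0=1/3, Δ1=5, Δ2=-1, Δ3=2/3
row 1: diag=8, rhs=28; c'=1/8, d'=7/2
row 2: denom=4−1·1/8=31/8; d'=(-36−1·7/2)/(31/8)=-316/31
row 3: denom=8−1·8/31=240/31; d'=(10−1·-316/31)/(240/31)=313/120
back: M3=313/120
back: M2=-316/31−8/31·313/120=-163/15
back: M1=7/2−1/8·-163/15=583/120
M: M0=0, M1=583/120, M2=-163/15, M3=313/120, M4=0
seg 0: a=-2, c=M0/2=0, d=(M1−M0)/(6·3)=583/2160, b=Δ0−h0·(2M0+M1)/6=-503/240
seg 1: a=-1, c=M1/2=583/240, d=(M2−M1)/(6·1)=-629/240, b=Δ1−h1·(2M1+M2)/6=623/120
seg 2: a=4, c=M2/2=-163/30, d=(M3−M2)/(6·1)=539/240, b=Δ2−h2·(2M2+M3)/6=35/16
seg 3: a=3, c=M3/2=313/240, d=(M4−M3)/(6·3)=-313/2160, b=Δ3−h3·(2M3+M4)/6=-233/120
t_q=7/2 → seg 1, τ=1/2; S=-1+623/120·τ+583/240·τ²+-629/240·τ³=3601/1920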